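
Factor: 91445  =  5^1 *18289^1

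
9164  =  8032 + 1132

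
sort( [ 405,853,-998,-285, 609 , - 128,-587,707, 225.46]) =[ - 998, - 587 ,-285,-128,225.46,405,  609, 707, 853 ]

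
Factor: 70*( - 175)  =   - 2^1*5^3*7^2 = -  12250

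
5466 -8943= - 3477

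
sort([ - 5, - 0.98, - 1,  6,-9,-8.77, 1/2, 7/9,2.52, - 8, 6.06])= [ - 9, - 8.77, - 8 , - 5, - 1, - 0.98,1/2, 7/9, 2.52 , 6, 6.06]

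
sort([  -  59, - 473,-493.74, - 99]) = [  -  493.74,-473,  -  99, - 59 ] 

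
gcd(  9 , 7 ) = 1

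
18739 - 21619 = - 2880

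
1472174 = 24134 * 61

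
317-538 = -221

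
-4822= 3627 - 8449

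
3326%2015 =1311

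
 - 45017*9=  - 405153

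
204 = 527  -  323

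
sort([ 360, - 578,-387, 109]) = [- 578, - 387, 109,360]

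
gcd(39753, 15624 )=63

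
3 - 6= -3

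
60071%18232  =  5375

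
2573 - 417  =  2156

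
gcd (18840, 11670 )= 30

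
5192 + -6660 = - 1468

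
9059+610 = 9669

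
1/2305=1/2305 = 0.00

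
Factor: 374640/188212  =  2^2*3^1*5^1*7^1*211^ (- 1 ) = 420/211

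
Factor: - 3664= - 2^4*229^1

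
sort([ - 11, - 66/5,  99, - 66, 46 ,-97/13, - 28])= [  -  66, - 28, - 66/5, - 11, - 97/13, 46, 99]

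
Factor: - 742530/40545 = -2^1 * 3^(-1 )*17^( -1)*467^1 = -934/51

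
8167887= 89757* 91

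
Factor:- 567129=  - 3^1*189043^1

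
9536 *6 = 57216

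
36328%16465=3398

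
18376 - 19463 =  - 1087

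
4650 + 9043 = 13693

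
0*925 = 0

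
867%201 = 63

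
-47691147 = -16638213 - 31052934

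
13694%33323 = 13694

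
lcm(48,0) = 0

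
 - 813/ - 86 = 9+ 39/86  =  9.45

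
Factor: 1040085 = 3^2 * 5^1 * 29^1 * 797^1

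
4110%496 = 142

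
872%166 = 42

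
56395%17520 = 3835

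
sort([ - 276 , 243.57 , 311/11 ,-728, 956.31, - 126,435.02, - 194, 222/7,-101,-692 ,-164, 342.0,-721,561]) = [-728,-721 , - 692, - 276, - 194, - 164,-126, - 101, 311/11 , 222/7,  243.57,342.0,435.02,561 , 956.31 ] 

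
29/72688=29/72688 = 0.00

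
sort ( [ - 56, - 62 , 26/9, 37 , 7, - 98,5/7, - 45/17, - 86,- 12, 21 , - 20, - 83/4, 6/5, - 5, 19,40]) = [- 98, - 86, - 62, - 56, - 83/4,-20,-12 ,-5, - 45/17, 5/7, 6/5, 26/9, 7,19, 21, 37,40]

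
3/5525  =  3/5525 = 0.00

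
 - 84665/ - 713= 84665/713 = 118.74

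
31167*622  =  19385874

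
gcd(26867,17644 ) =401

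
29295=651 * 45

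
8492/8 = 1061 + 1/2 = 1061.50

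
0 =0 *72188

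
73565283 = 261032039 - 187466756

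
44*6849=301356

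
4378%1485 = 1408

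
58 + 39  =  97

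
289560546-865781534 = - 576220988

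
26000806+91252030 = 117252836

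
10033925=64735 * 155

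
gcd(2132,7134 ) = 82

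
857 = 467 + 390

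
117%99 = 18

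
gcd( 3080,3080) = 3080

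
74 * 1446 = 107004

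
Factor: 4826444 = 2^2*7^1*172373^1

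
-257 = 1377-1634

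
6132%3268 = 2864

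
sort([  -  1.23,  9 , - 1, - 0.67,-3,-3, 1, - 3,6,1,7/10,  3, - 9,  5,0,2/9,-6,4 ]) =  [ - 9 , - 6, - 3,  -  3, - 3,-1.23, - 1, - 0.67,0,2/9, 7/10,1 , 1,3,  4 , 5, 6, 9] 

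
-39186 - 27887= - 67073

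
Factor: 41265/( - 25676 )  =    -  2^( - 2)*3^2*5^1*7^(  -  1)  =  - 45/28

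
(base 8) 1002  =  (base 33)FJ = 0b1000000010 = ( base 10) 514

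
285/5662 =15/298= 0.05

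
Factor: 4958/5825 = 2^1*5^(-2 ) * 37^1*67^1*233^( - 1) 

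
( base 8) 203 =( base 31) 47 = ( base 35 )3Q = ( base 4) 2003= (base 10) 131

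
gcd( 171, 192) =3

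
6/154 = 3/77 =0.04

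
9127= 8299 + 828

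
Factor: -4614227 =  - 359^1  *12853^1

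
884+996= 1880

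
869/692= 869/692  =  1.26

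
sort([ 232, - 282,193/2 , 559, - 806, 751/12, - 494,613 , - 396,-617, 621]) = [- 806, - 617,-494, - 396, - 282, 751/12 , 193/2, 232 , 559, 613,621 ]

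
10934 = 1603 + 9331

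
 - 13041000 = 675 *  ( -19320)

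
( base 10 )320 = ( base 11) 271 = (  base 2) 101000000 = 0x140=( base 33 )9n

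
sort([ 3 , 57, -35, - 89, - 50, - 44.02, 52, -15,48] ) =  [-89, -50, - 44.02,  -  35, - 15,3,48,52,57 ] 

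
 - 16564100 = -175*94652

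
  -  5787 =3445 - 9232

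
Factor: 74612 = 2^2*23^1*811^1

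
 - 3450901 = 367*( - 9403)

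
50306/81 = 50306/81 = 621.06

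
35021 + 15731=50752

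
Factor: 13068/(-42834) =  - 18/59 = - 2^1*3^2*59^(- 1)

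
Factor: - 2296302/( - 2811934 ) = 3^1*19^1*23^( - 1 ) * 20143^1*61129^ ( - 1) = 1148151/1405967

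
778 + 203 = 981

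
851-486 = 365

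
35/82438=35/82438 = 0.00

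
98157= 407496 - 309339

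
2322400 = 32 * 72575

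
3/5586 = 1/1862 = 0.00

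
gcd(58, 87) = 29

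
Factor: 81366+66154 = 2^6*5^1 * 461^1 = 147520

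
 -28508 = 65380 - 93888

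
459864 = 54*8516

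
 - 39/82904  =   - 1 + 82865/82904 = - 0.00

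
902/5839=902/5839 = 0.15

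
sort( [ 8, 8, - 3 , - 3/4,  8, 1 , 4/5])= [ - 3,-3/4,4/5, 1 , 8, 8,8]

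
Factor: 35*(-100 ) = -3500 =- 2^2*5^3*7^1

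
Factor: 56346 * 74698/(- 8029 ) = -4208933508/8029 = - 2^2*3^1*7^( - 1) * 13^3 * 17^1 * 31^(-1)*37^(-1)*9391^1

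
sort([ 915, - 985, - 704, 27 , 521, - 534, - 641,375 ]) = [ - 985, - 704, - 641, - 534,27, 375,521, 915]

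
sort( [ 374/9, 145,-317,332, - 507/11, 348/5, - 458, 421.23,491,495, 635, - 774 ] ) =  [-774 ,- 458, - 317, - 507/11, 374/9, 348/5, 145, 332, 421.23,  491, 495,635 ] 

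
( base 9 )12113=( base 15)260C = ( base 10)8112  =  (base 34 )70K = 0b1111110110000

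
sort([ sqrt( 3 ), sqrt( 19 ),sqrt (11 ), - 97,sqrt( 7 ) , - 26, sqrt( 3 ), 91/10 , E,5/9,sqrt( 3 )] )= [ - 97, - 26,  5/9,sqrt (3 ),sqrt( 3 ),sqrt(3 ),sqrt( 7),  E,sqrt(11 ),sqrt ( 19 ), 91/10]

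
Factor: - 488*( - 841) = 2^3 * 29^2*61^1 = 410408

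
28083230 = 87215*322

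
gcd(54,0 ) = 54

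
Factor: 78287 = 11^2*647^1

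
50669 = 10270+40399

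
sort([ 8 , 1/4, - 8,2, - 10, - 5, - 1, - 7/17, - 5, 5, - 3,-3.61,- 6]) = [ - 10, - 8, - 6  , - 5, - 5 , - 3.61, - 3 , - 1, - 7/17,1/4, 2,5,8] 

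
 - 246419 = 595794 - 842213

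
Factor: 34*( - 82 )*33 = -2^2*3^1*11^1 * 17^1 * 41^1 = -  92004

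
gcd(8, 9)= 1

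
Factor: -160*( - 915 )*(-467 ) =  - 68368800 = - 2^5*3^1*5^2*61^1 * 467^1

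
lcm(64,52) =832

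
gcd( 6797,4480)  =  7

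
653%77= 37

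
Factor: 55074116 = 2^2*13768529^1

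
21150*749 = 15841350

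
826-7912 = -7086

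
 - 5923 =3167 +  - 9090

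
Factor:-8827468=-2^2*13^1*53^1*3203^1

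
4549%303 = 4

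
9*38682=348138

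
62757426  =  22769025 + 39988401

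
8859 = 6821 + 2038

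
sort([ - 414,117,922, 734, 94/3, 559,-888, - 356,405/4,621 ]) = [-888, - 414, - 356, 94/3,405/4  ,  117, 559,  621,734,922] 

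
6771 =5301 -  -1470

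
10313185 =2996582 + 7316603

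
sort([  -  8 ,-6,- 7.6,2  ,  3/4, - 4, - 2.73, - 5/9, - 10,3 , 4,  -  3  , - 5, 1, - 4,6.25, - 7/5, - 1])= [ - 10, - 8, - 7.6, - 6, - 5, - 4,-4,- 3,  -  2.73,-7/5, - 1, - 5/9,  3/4, 1 , 2,3,4, 6.25]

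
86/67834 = 43/33917 = 0.00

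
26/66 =13/33 = 0.39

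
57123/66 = 865 + 1/2=865.50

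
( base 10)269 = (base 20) D9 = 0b100001101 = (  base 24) B5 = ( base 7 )533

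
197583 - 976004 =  - 778421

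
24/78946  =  12/39473= 0.00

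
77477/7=77477/7=11068.14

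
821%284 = 253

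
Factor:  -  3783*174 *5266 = -3466302372 = -  2^2*3^2*13^1*29^1*97^1 * 2633^1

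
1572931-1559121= 13810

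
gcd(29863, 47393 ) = 1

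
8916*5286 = 47129976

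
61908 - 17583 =44325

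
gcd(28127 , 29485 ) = 1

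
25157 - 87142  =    -  61985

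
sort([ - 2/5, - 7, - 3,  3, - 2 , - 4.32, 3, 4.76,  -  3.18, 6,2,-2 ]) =[ - 7, - 4.32, - 3.18, - 3, - 2, - 2, - 2/5, 2, 3, 3 , 4.76, 6]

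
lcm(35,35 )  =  35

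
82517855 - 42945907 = 39571948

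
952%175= 77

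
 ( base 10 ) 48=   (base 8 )60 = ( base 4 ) 300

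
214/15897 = 214/15897 = 0.01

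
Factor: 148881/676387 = 3^1*49627^1 *676387^( - 1 )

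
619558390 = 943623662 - 324065272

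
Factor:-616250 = -2^1*5^4*17^1*29^1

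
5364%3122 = 2242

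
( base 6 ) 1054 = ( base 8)372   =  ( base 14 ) 13C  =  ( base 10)250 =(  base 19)d3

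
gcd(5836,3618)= 2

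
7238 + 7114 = 14352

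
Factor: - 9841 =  - 13^1 *757^1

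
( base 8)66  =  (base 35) 1J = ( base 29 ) 1p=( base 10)54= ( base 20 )2E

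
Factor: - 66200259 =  - 3^1 *113^1*195281^1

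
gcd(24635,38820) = 5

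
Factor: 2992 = 2^4*11^1 * 17^1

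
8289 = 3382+4907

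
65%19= 8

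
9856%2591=2083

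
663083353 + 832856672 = 1495940025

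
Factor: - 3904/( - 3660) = 16/15 = 2^4*3^ ( - 1 )* 5^( - 1 ) 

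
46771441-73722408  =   - 26950967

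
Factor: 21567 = 3^1*7^1* 13^1 * 79^1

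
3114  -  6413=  - 3299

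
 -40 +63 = 23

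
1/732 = 1/732 =0.00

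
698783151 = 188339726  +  510443425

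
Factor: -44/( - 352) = 1/8 = 2^(-3)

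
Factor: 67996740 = 2^2*3^1*5^1*7^1*23^1*7039^1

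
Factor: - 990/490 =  - 99/49 = - 3^2*7^ ( - 2 )*11^1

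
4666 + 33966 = 38632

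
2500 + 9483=11983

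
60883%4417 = 3462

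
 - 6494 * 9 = -58446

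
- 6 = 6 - 12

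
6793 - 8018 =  - 1225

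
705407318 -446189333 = 259217985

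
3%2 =1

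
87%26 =9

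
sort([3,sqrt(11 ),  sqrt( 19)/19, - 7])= [ - 7,sqrt ( 19 ) /19  ,  3,sqrt(11)]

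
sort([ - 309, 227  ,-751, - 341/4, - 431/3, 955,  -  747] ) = [  -  751, - 747, - 309, - 431/3,-341/4, 227, 955 ]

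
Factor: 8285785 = 5^1*1657157^1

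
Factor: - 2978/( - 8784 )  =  2^(-3) * 3^(-2)*61^(- 1)*1489^1 = 1489/4392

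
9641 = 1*9641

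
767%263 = 241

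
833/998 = 833/998 = 0.83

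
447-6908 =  - 6461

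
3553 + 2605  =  6158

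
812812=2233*364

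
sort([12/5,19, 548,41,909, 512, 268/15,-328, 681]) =[ - 328,12/5,268/15,19,41,512, 548, 681,909]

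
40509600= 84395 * 480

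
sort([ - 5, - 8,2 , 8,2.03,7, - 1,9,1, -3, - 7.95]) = [  -  8,  -  7.95, - 5, -3, -1,1 , 2,2.03 , 7,8,9] 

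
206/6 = 34 + 1/3 = 34.33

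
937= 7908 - 6971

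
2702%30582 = 2702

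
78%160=78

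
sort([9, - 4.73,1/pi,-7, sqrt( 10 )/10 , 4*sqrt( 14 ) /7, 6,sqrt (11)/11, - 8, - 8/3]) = [ - 8, - 7, - 4.73,  -  8/3 , sqrt( 11)/11,sqrt( 10)/10,1/pi,4 * sqrt( 14)/7,  6,  9 ] 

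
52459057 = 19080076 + 33378981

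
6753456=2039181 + 4714275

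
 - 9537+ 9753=216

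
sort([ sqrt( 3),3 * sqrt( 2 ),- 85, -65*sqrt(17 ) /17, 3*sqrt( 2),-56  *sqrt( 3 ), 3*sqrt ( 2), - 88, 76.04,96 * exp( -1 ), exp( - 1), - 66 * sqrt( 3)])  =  [ - 66*sqrt ( 3),-56*sqrt( 3),-88, - 85,-65*sqrt( 17 ) /17, exp(-1 ), sqrt(3), 3*sqrt( 2),3*sqrt(2),3*sqrt(2), 96*exp (-1), 76.04 ] 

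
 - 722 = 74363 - 75085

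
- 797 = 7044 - 7841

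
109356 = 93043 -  - 16313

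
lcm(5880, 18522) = 370440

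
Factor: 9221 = 9221^1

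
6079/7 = 6079/7  =  868.43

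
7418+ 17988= 25406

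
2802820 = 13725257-10922437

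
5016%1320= 1056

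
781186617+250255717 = 1031442334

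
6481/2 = 3240 + 1/2 = 3240.50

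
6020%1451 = 216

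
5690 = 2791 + 2899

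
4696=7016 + -2320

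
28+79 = 107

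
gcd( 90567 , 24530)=1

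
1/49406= 1/49406 = 0.00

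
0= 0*91639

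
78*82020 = 6397560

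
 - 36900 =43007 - 79907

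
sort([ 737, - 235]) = [ - 235,737]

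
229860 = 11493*20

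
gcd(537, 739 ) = 1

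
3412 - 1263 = 2149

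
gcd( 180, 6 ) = 6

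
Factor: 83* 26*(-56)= -120848= - 2^4*7^1*13^1*83^1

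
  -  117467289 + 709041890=591574601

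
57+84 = 141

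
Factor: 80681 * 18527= 97^1*191^1*80681^1= 1494776887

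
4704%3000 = 1704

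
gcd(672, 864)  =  96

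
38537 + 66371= 104908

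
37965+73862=111827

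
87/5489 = 87/5489= 0.02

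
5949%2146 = 1657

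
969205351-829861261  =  139344090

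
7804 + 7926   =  15730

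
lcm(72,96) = 288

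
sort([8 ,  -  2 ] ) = [ - 2,8 ] 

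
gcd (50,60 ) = 10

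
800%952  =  800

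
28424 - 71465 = -43041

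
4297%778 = 407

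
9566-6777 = 2789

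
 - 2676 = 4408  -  7084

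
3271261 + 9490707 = 12761968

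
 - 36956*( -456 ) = 16851936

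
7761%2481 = 318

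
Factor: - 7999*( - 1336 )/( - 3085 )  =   - 10686664/3085 =-  2^3*5^( - 1 )*19^1*167^1*421^1*617^( - 1)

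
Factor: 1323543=3^1*13^1*33937^1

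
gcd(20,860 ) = 20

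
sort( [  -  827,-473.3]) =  [- 827, - 473.3]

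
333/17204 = 333/17204 = 0.02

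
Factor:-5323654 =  -2^1*7^2 *54323^1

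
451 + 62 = 513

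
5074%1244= 98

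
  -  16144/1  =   - 16144 = - 16144.00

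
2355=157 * 15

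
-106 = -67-39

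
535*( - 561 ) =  - 300135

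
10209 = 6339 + 3870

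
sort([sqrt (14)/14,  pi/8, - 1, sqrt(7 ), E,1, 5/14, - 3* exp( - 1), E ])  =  [ - 3 * exp( - 1 ),-1,sqrt( 14) /14,5/14, pi/8, 1, sqrt (7),E, E ]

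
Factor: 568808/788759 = 2^3* 97^1*577^( - 1)*733^1*1367^ ( - 1) 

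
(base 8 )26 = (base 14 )18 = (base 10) 22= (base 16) 16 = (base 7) 31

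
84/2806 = 42/1403 = 0.03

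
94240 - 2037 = 92203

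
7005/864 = 8 + 31/288 = 8.11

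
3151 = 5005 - 1854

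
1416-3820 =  - 2404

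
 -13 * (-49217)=639821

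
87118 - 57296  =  29822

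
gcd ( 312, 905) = 1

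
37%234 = 37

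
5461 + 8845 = 14306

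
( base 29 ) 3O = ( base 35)36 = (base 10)111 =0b1101111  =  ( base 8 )157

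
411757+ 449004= 860761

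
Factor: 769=769^1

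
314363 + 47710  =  362073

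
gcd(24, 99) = 3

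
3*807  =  2421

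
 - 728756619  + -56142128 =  - 784898747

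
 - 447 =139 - 586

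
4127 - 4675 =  -548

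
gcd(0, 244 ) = 244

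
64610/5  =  12922 = 12922.00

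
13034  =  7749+5285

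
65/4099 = 65/4099 = 0.02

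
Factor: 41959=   41959^1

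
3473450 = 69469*50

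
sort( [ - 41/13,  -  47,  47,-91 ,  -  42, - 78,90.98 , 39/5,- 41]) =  [ - 91,  -  78, - 47, -42,- 41, - 41/13,39/5,47,  90.98 ] 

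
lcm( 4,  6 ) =12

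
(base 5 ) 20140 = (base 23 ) 2A7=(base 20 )34f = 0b10100001111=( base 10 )1295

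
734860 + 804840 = 1539700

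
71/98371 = 71/98371= 0.00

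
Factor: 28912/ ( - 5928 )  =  -278/57 = - 2^1*3^( - 1)*19^ ( - 1)*139^1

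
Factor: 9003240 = 2^3*3^2 * 5^1 * 89^1 * 281^1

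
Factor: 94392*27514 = 2^4*3^3 * 19^1*23^1*13757^1= 2597101488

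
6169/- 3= - 2057 + 2/3 = - 2056.33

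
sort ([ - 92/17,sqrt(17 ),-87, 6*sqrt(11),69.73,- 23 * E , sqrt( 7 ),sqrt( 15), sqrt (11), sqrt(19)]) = [-87,-23*E,-92/17, sqrt( 7),sqrt (11 ),  sqrt(15),sqrt(17),sqrt( 19),6*sqrt(11), 69.73 ]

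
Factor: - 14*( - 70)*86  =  2^3*5^1*7^2*43^1 = 84280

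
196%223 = 196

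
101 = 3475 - 3374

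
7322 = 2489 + 4833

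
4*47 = 188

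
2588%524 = 492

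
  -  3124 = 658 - 3782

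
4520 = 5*904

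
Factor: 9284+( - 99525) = -90241 = -  31^1*41^1*71^1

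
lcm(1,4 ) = 4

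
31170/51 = 611 + 3/17 = 611.18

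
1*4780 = 4780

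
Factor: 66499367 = 11^1*6045397^1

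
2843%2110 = 733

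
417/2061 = 139/687 = 0.20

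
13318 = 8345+4973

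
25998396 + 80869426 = 106867822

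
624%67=21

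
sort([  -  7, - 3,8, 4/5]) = [-7, - 3,4/5,8]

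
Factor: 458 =2^1*229^1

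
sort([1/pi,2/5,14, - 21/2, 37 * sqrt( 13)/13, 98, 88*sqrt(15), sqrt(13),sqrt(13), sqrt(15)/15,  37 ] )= [-21/2,sqrt( 15)/15,1/pi,2/5,  sqrt (13),sqrt( 13), 37*sqrt( 13)/13,  14, 37,  98,88*sqrt(15) ] 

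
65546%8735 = 4401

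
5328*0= 0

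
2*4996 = 9992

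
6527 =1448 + 5079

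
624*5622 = 3508128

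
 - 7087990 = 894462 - 7982452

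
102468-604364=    - 501896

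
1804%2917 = 1804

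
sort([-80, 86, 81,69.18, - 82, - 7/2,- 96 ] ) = [-96, - 82,-80,-7/2, 69.18, 81, 86]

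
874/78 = 11+8/39 = 11.21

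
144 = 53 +91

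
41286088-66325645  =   - 25039557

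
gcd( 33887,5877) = 1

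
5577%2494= 589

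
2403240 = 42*57220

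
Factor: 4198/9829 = 2^1*2099^1*9829^(- 1)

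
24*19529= 468696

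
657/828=73/92 = 0.79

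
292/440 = 73/110 = 0.66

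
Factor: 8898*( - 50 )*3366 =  -1497533400 = - 2^3*3^3  *  5^2*11^1*17^1*1483^1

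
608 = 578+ 30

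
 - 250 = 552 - 802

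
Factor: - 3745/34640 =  - 749/6928 = - 2^( - 4)*7^1*107^1* 433^( - 1 ) 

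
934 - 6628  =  -5694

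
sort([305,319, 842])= [ 305 , 319,  842] 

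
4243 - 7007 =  - 2764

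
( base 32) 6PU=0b1101100111110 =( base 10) 6974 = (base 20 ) h8e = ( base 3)100120022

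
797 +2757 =3554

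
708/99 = 7 + 5/33 = 7.15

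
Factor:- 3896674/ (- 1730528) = 2^( - 4 )*41^( - 1 )*1319^( - 1) * 1948337^1= 1948337/865264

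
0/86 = 0 = 0.00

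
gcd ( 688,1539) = 1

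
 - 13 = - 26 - -13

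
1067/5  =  1067/5 = 213.40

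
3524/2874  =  1762/1437=1.23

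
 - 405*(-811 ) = 328455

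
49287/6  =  16429/2 = 8214.50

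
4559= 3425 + 1134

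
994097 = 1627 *611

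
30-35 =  -5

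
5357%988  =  417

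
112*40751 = 4564112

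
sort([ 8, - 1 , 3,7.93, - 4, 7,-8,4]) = [ - 8,  -  4, - 1,3,4,7,7.93,8 ] 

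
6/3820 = 3/1910=0.00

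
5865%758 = 559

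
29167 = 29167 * 1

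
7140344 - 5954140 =1186204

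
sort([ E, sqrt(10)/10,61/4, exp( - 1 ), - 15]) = [ -15,sqrt( 10)/10, exp( - 1)  ,  E,61/4]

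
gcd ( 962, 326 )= 2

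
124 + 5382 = 5506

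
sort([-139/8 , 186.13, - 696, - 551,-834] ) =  [ - 834, - 696, - 551,-139/8, 186.13]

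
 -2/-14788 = 1/7394 = 0.00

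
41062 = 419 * 98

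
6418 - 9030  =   - 2612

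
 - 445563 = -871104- - 425541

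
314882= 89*3538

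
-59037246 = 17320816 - 76358062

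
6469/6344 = 1 + 125/6344 = 1.02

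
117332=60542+56790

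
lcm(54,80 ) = 2160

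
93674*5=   468370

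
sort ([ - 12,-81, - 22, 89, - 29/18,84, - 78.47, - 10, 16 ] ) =[-81, - 78.47,-22, - 12,-10, - 29/18,16,84,89] 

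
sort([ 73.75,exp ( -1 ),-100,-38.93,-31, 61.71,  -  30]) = [  -  100, - 38.93, - 31 , - 30, exp( - 1), 61.71,73.75]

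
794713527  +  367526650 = 1162240177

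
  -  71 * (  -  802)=56942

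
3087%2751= 336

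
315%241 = 74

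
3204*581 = 1861524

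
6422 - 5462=960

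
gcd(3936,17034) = 6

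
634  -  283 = 351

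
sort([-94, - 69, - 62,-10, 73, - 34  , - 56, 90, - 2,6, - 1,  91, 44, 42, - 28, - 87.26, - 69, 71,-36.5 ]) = [  -  94,-87.26, - 69,-69, - 62, - 56, - 36.5, - 34, - 28,-10, - 2,-1, 6,42, 44,71,73 , 90, 91]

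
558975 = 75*7453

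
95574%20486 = 13630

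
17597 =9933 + 7664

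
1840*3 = 5520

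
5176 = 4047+1129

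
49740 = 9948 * 5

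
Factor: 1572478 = 2^1*19^1*41381^1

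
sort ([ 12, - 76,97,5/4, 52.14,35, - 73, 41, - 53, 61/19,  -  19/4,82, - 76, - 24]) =[-76,  -  76,  -  73, - 53, - 24,-19/4 , 5/4 , 61/19,12,35,41,  52.14, 82, 97 ] 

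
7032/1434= 1172/239 = 4.90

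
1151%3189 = 1151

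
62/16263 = 62/16263=0.00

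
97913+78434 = 176347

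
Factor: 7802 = 2^1 * 47^1*83^1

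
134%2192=134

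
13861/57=243+10/57 = 243.18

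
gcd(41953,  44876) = 1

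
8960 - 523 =8437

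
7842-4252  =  3590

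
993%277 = 162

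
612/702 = 34/39 = 0.87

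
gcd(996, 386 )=2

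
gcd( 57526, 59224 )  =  2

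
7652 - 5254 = 2398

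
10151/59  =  10151/59= 172.05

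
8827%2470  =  1417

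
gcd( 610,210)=10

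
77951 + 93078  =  171029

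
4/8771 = 4/8771  =  0.00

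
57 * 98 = 5586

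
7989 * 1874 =14971386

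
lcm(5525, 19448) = 486200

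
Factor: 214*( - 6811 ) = -1457554 = -  2^1 * 7^2* 107^1*139^1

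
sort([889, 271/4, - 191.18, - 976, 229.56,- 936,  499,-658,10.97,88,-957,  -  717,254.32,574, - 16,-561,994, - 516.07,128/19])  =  [ - 976 , - 957,  -  936,-717,-658,-561,-516.07,-191.18, - 16, 128/19,10.97, 271/4,88, 229.56,254.32, 499, 574,889,  994]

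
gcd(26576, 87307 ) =11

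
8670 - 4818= 3852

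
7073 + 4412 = 11485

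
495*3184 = 1576080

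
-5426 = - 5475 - - 49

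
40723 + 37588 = 78311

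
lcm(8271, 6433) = 57897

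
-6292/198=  - 286/9 = - 31.78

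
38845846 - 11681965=27163881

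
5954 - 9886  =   - 3932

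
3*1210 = 3630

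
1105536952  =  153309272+952227680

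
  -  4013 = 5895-9908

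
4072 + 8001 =12073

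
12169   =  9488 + 2681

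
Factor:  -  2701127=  - 11^1 * 13^2 * 1453^1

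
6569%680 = 449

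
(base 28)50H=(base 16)F61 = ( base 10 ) 3937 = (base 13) 1a3b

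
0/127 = 0 = 0.00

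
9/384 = 3/128 = 0.02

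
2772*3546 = 9829512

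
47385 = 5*9477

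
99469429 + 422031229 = 521500658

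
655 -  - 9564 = 10219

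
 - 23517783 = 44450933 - 67968716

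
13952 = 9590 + 4362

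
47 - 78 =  - 31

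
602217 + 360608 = 962825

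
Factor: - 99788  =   - 2^2*13^1*19^1*101^1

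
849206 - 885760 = -36554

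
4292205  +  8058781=12350986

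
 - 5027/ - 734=5027/734 = 6.85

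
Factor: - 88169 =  - 88169^1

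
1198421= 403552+794869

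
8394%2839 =2716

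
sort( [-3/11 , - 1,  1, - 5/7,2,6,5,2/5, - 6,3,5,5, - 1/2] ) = [ - 6, - 1, -5/7 , - 1/2 , - 3/11, 2/5,  1,2,3,5,  5, 5, 6] 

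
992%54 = 20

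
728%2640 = 728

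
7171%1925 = 1396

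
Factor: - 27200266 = -2^1*61^1 * 222953^1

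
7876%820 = 496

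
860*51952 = 44678720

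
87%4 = 3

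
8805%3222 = 2361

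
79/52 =1+27/52 = 1.52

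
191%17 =4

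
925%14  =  1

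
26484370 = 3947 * 6710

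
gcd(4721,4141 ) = 1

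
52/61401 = 52/61401 = 0.00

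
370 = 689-319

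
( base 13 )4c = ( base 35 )1T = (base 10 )64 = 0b1000000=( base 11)59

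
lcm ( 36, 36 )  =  36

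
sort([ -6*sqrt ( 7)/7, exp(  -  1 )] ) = [ - 6*sqrt(7) /7, exp( - 1 )] 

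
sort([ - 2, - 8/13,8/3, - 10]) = [ - 10 ,- 2, - 8/13 , 8/3]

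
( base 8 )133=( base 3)10101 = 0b1011011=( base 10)91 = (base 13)70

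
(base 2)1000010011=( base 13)31b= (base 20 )16b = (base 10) 531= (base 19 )18i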